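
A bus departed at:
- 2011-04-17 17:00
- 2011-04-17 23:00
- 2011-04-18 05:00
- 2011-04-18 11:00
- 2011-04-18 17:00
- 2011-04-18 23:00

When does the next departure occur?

2011-04-19 05:00

The interval is a steady 6 hours (6, 6, 6, 6, 6).
2011-04-18 23:00 + 6 h = 2011-04-19 05:00.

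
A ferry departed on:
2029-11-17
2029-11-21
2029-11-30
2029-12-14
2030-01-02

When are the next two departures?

2030-01-26, 2030-02-24

Gaps: 4, 9, 14, 19 days — each gap is 5 larger than the previous one.
Next gap: 24 days. 2030-01-02 + 24 days = 2030-01-26.
Next gap: 29 days. 2030-01-26 + 29 days = 2030-02-24.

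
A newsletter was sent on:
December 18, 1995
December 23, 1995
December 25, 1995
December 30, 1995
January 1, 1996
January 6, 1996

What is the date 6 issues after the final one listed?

January 27, 1996

Every event lands on a Monday or Saturday (gaps cycle 5, 2, 5, 2, 5).
So the schedule is: every Monday and Saturday.
The following Monday is January 8, 1996.
The following Saturday is January 13, 1996.
The following Monday is January 15, 1996.
The following Saturday is January 20, 1996.
The following Monday is January 22, 1996.
Next Saturday: January 27, 1996.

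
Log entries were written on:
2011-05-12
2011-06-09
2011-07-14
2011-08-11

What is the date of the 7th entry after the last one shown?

Gaps: 28, 35, 28 days — a mix of 28 and 35. Every date is a Thursday.
Each is the 2nd Thursday of its month.
September 2011 — 2nd Thursday is 2011-09-08.
October 2011 — 2nd Thursday is 2011-10-13.
November 2011 — 2nd Thursday is 2011-11-10.
2nd Thursday of December 2011: 2011-12-08.
January 2012 — 2nd Thursday is 2012-01-12.
February 2012 — 2nd Thursday is 2012-02-09.
2nd Thursday of March 2012: 2012-03-08.

2012-03-08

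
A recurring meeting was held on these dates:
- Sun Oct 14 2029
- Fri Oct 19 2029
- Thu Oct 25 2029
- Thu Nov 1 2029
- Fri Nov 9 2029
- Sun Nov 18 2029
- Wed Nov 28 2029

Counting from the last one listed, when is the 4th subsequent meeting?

Gaps: 5, 6, 7, 8, 9, 10 days — each gap is 1 larger than the previous one.
Next gap: 11 days. Wed Nov 28 2029 + 11 days = Sun Dec 9 2029.
Next gap: 12 days. Sun Dec 9 2029 + 12 days = Fri Dec 21 2029.
Next gap: 13 days. Fri Dec 21 2029 + 13 days = Thu Jan 3 2030.
Next gap: 14 days. Thu Jan 3 2030 + 14 days = Thu Jan 17 2030.

Thu Jan 17 2030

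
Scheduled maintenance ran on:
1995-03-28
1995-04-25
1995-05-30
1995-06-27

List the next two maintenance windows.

These are Tuesdays with 28, 35, 28-day gaps.
Each is the final Tuesday of its month — 1995-05-30 is past the 28th, so '4th Tuesday' doesn't fit.
July 1995 ends with Tuesday 1995-07-25.
August 1995 ends with Tuesday 1995-08-29.

1995-07-25, 1995-08-29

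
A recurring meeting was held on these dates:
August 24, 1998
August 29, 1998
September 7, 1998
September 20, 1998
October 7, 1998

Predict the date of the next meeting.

Gaps: 5, 9, 13, 17 days — each gap is 4 larger than the previous one.
Next gap: 21 days. October 7, 1998 + 21 days = October 28, 1998.

October 28, 1998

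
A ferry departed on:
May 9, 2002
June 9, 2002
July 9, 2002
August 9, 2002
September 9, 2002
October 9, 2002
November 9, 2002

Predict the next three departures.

December 9, 2002; January 9, 2003; February 9, 2003

Each date is the 9th; the gaps (31, 30, 31, 31, 30, 31) track the month lengths.
The rule is the 9th of each month.
December 2002: December 9, 2002.
January 2003: January 9, 2003.
Next: February 2003 → February 9, 2003.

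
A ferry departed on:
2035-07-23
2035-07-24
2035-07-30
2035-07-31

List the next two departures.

The gap pattern 1, 6, 1 repeats every 2 events.
These are the Mondays and Tuesdays of each week.
The following Monday is 2035-08-06.
The following Tuesday is 2035-08-07.

2035-08-06, 2035-08-07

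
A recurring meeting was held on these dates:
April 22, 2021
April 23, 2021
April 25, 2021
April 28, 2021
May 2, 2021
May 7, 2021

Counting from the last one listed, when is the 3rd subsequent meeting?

May 28, 2021

Intervals are 1, 2, 3, 4, 5 days — an arithmetic progression with common difference 1.
Next gap: 6 days. May 7, 2021 + 6 days = May 13, 2021.
Next gap: 7 days. May 13, 2021 + 7 days = May 20, 2021.
Next gap: 8 days. May 20, 2021 + 8 days = May 28, 2021.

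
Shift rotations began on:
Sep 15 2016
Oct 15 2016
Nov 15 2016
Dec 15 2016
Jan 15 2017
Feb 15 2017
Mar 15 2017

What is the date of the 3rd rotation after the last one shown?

Jun 15 2017

Gaps: 30, 31, 30, 31, 31, 28 days — not constant. Every event is on the 15th of the month.
Pattern: the 15th of each month.
April 2017: Apr 15 2017.
May 2017: May 15 2017.
Next: June 2017 → Jun 15 2017.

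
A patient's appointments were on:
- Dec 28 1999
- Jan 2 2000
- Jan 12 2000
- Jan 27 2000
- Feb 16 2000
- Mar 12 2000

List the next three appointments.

Apr 11 2000, May 16 2000, Jun 25 2000

The spacing grows by 5 each time: 5, 10, 15, 20, 25 days.
Next gap: 30 days. Mar 12 2000 + 30 days = Apr 11 2000.
Next gap: 35 days. Apr 11 2000 + 35 days = May 16 2000.
Next gap: 40 days. May 16 2000 + 40 days = Jun 25 2000.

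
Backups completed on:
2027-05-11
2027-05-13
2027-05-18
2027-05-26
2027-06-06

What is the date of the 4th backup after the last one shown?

2027-08-19

Gaps: 2, 5, 8, 11 days — each gap is 3 larger than the previous one.
Next gap: 14 days. 2027-06-06 + 14 days = 2027-06-20.
Next gap: 17 days. 2027-06-20 + 17 days = 2027-07-07.
Next gap: 20 days. 2027-07-07 + 20 days = 2027-07-27.
Next gap: 23 days. 2027-07-27 + 23 days = 2027-08-19.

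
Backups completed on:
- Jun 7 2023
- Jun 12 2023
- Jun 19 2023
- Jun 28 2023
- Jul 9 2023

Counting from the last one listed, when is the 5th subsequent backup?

Oct 2 2023

The spacing grows by 2 each time: 5, 7, 9, 11 days.
Next gap: 13 days. Jul 9 2023 + 13 days = Jul 22 2023.
Next gap: 15 days. Jul 22 2023 + 15 days = Aug 6 2023.
Next gap: 17 days. Aug 6 2023 + 17 days = Aug 23 2023.
Next gap: 19 days. Aug 23 2023 + 19 days = Sep 11 2023.
Next gap: 21 days. Sep 11 2023 + 21 days = Oct 2 2023.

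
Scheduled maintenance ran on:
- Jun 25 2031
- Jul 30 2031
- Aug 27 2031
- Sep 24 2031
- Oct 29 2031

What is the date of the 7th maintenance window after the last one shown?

May 26 2032

All Wednesdays; the gaps (35, 28, 28, 35) vary with month length.
This is the last Wednesday of each month.
November 2031 ends with Wednesday Nov 26 2031.
December 2031 ends with Wednesday Dec 31 2031.
Last Wednesday of January 2032: Jan 28 2032.
Last Wednesday of February 2032: Feb 25 2032.
Last Wednesday of March 2032: Mar 31 2032.
Last Wednesday of April 2032: Apr 28 2032.
May 2032 ends with Wednesday May 26 2032.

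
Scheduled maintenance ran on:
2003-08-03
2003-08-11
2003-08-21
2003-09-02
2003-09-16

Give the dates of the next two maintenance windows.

Intervals are 8, 10, 12, 14 days — an arithmetic progression with common difference 2.
Next gap: 16 days. 2003-09-16 + 16 days = 2003-10-02.
Next gap: 18 days. 2003-10-02 + 18 days = 2003-10-20.

2003-10-02, 2003-10-20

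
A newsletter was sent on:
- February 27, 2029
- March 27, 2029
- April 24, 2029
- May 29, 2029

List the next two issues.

June 26, 2029; July 31, 2029

All Tuesdays; the gaps (28, 28, 35) vary with month length.
This is the last Tuesday of each month.
June 2029 ends with Tuesday June 26, 2029.
Last Tuesday of July 2029: July 31, 2029.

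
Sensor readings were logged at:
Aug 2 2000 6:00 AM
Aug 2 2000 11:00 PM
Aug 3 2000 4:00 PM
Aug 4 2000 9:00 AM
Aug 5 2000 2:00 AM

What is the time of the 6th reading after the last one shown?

The interval is a steady 17 hours (17, 17, 17, 17).
Aug 5 2000 2:00 AM + 17 h = Aug 5 2000 7:00 PM.
Aug 5 2000 7:00 PM + 17 h = Aug 6 2000 12:00 PM.
Aug 6 2000 12:00 PM + 17 h = Aug 7 2000 5:00 AM.
Aug 7 2000 5:00 AM + 17 h = Aug 7 2000 10:00 PM.
Aug 7 2000 10:00 PM + 17 h = Aug 8 2000 3:00 PM.
Aug 8 2000 3:00 PM + 17 h = Aug 9 2000 8:00 AM.

Aug 9 2000 8:00 AM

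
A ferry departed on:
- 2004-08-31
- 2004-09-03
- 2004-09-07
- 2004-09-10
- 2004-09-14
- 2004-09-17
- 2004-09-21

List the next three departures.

Every event lands on a Tuesday or Friday (gaps cycle 3, 4, 3, 4, 3, 4).
So the schedule is: every Tuesday and Friday.
The following Friday is 2004-09-24.
The following Tuesday is 2004-09-28.
The following Friday is 2004-10-01.

2004-09-24, 2004-09-28, 2004-10-01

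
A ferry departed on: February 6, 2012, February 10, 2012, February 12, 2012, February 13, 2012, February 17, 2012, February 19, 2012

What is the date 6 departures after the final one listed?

March 4, 2012

Gaps: 4, 2, 1, 4, 2 days — not constant, but cyclic with period 3.
The events fall on every Monday, Friday and Sunday.
Next Monday: February 20, 2012.
Next Friday: February 24, 2012.
Next Sunday: February 26, 2012.
Next Monday: February 27, 2012.
The following Friday is March 2, 2012.
Next Sunday: March 4, 2012.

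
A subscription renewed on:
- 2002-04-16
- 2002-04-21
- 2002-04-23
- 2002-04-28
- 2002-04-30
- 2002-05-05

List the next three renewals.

Gaps: 5, 2, 5, 2, 5 days — not constant, but cyclic with period 2.
The events fall on every Tuesday and Sunday.
Next Tuesday: 2002-05-07.
Next Sunday: 2002-05-12.
The following Tuesday is 2002-05-14.

2002-05-07, 2002-05-12, 2002-05-14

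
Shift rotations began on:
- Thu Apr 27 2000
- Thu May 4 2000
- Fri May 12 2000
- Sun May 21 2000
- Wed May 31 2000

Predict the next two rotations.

Gaps: 7, 8, 9, 10 days — each gap is 1 larger than the previous one.
Next gap: 11 days. Wed May 31 2000 + 11 days = Sun Jun 11 2000.
Next gap: 12 days. Sun Jun 11 2000 + 12 days = Fri Jun 23 2000.

Sun Jun 11 2000, Fri Jun 23 2000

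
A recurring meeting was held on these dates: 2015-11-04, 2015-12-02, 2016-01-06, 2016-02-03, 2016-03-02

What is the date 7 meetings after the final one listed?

These are Wednesdays at 28- or 35-day spacing (28, 35, 28, 28).
The pattern: 1st Wednesday of the month.
April 2016 — 1st Wednesday is 2016-04-06.
May 2016 — 1st Wednesday is 2016-05-04.
1st Wednesday of June 2016: 2016-06-01.
1st Wednesday of July 2016: 2016-07-06.
1st Wednesday of August 2016: 2016-08-03.
September 2016 — 1st Wednesday is 2016-09-07.
October 2016 — 1st Wednesday is 2016-10-05.

2016-10-05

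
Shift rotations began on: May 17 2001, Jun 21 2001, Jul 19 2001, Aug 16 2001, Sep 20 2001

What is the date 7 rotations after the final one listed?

These are Thursdays at 28- or 35-day spacing (35, 28, 28, 35).
The pattern: 3rd Thursday of the month.
3rd Thursday of October 2001: Oct 18 2001.
November 2001 — 3rd Thursday is Nov 15 2001.
3rd Thursday of December 2001: Dec 20 2001.
3rd Thursday of January 2002: Jan 17 2002.
February 2002 — 3rd Thursday is Feb 21 2002.
March 2002 — 3rd Thursday is Mar 21 2002.
April 2002 — 3rd Thursday is Apr 18 2002.

Apr 18 2002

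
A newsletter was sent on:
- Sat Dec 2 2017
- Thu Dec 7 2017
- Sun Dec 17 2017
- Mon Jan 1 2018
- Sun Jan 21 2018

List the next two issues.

Thu Feb 15 2018, Sat Mar 17 2018

The spacing grows by 5 each time: 5, 10, 15, 20 days.
Next gap: 25 days. Sun Jan 21 2018 + 25 days = Thu Feb 15 2018.
Next gap: 30 days. Thu Feb 15 2018 + 30 days = Sat Mar 17 2018.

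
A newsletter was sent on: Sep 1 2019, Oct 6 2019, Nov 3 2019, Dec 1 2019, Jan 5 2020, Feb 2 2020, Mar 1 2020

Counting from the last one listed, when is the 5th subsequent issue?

Aug 2 2020

All dates are Sundays, 35, 28, 28, 35, 28, 28 days apart.
Specifically, the 1st Sunday of each month.
April 2020 — 1st Sunday is Apr 5 2020.
1st Sunday of May 2020: May 3 2020.
1st Sunday of June 2020: Jun 7 2020.
1st Sunday of July 2020: Jul 5 2020.
August 2020 — 1st Sunday is Aug 2 2020.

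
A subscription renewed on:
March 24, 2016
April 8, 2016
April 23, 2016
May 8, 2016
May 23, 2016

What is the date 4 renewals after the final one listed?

July 22, 2016

Gaps between consecutive events: 15, 15, 15, 15 days — a constant 15-day interval.
May 23, 2016 + 15 days = June 7, 2016.
June 7, 2016 + 15 days = June 22, 2016.
June 22, 2016 + 15 days = July 7, 2016.
July 7, 2016 + 15 days = July 22, 2016.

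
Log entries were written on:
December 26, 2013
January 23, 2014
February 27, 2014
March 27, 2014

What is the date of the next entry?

All dates are Thursdays, 28, 35, 28 days apart.
Specifically, the 4th Thursday of each month.
April 2014 — 4th Thursday is April 24, 2014.

April 24, 2014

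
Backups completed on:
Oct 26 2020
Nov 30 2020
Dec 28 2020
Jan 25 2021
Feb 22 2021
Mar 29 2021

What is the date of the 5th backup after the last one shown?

All Mondays; the gaps (35, 28, 28, 28, 35) vary with month length.
This is the last Monday of each month.
Last Monday of April 2021: Apr 26 2021.
Last Monday of May 2021: May 31 2021.
Last Monday of June 2021: Jun 28 2021.
Last Monday of July 2021: Jul 26 2021.
August 2021 ends with Monday Aug 30 2021.

Aug 30 2021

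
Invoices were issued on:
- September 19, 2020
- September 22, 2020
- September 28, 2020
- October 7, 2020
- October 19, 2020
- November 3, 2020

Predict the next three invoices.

November 21, 2020; December 12, 2020; January 5, 2021

Gaps: 3, 6, 9, 12, 15 days — each gap is 3 larger than the previous one.
Next gap: 18 days. November 3, 2020 + 18 days = November 21, 2020.
Next gap: 21 days. November 21, 2020 + 21 days = December 12, 2020.
Next gap: 24 days. December 12, 2020 + 24 days = January 5, 2021.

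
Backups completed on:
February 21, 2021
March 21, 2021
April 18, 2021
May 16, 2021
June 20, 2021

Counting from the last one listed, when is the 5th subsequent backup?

November 21, 2021

These are Sundays at 28- or 35-day spacing (28, 28, 28, 35).
The pattern: 3rd Sunday of the month.
July 2021 — 3rd Sunday is July 18, 2021.
3rd Sunday of August 2021: August 15, 2021.
3rd Sunday of September 2021: September 19, 2021.
October 2021 — 3rd Sunday is October 17, 2021.
November 2021 — 3rd Sunday is November 21, 2021.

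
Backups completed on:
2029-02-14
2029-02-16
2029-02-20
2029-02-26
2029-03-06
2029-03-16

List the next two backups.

2029-03-28, 2029-04-11

Intervals are 2, 4, 6, 8, 10 days — an arithmetic progression with common difference 2.
Next gap: 12 days. 2029-03-16 + 12 days = 2029-03-28.
Next gap: 14 days. 2029-03-28 + 14 days = 2029-04-11.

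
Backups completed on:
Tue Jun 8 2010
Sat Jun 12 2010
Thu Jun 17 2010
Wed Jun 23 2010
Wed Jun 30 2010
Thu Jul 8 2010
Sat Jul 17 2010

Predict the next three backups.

The spacing grows by 1 each time: 4, 5, 6, 7, 8, 9 days.
Next gap: 10 days. Sat Jul 17 2010 + 10 days = Tue Jul 27 2010.
Next gap: 11 days. Tue Jul 27 2010 + 11 days = Sat Aug 7 2010.
Next gap: 12 days. Sat Aug 7 2010 + 12 days = Thu Aug 19 2010.

Tue Jul 27 2010, Sat Aug 7 2010, Thu Aug 19 2010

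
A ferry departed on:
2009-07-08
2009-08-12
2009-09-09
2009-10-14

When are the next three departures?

All dates are Wednesdays, 35, 28, 35 days apart.
Specifically, the 2nd Wednesday of each month.
2nd Wednesday of November 2009: 2009-11-11.
2nd Wednesday of December 2009: 2009-12-09.
2nd Wednesday of January 2010: 2010-01-13.

2009-11-11, 2009-12-09, 2010-01-13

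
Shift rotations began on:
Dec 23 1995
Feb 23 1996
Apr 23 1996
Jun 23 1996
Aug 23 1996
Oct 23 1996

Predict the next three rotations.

Dec 23 1996, Feb 23 1997, Apr 23 1997

Each date is the 23rd; the gaps (62, 60, 61, 61, 61) track the month lengths.
The rule is the 23rd of every 2 months.
December 1996: Dec 23 1996.
Next: February 1997 → Feb 23 1997.
Next: April 1997 → Apr 23 1997.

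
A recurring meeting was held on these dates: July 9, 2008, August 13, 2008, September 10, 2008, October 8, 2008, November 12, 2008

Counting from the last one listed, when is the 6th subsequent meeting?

All dates are Wednesdays, 35, 28, 28, 35 days apart.
Specifically, the 2nd Wednesday of each month.
2nd Wednesday of December 2008: December 10, 2008.
January 2009 — 2nd Wednesday is January 14, 2009.
February 2009 — 2nd Wednesday is February 11, 2009.
2nd Wednesday of March 2009: March 11, 2009.
2nd Wednesday of April 2009: April 8, 2009.
2nd Wednesday of May 2009: May 13, 2009.

May 13, 2009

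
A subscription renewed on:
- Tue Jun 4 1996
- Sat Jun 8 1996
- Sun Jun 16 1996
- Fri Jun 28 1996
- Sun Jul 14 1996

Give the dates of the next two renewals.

The spacing grows by 4 each time: 4, 8, 12, 16 days.
Next gap: 20 days. Sun Jul 14 1996 + 20 days = Sat Aug 3 1996.
Next gap: 24 days. Sat Aug 3 1996 + 24 days = Tue Aug 27 1996.

Sat Aug 3 1996, Tue Aug 27 1996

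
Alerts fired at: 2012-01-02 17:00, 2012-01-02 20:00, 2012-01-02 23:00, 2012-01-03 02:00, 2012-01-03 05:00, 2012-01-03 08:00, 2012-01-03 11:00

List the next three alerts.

The interval is a steady 3 hours (3, 3, 3, 3, 3, 3).
2012-01-03 11:00 + 3 h = 2012-01-03 14:00.
2012-01-03 14:00 + 3 h = 2012-01-03 17:00.
2012-01-03 17:00 + 3 h = 2012-01-03 20:00.

2012-01-03 14:00, 2012-01-03 17:00, 2012-01-03 20:00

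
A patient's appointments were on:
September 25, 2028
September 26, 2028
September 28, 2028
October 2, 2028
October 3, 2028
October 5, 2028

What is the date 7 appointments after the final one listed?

October 23, 2028

Every event lands on a Monday or Tuesday or Thursday (gaps cycle 1, 2, 4, 1, 2).
So the schedule is: every Monday, Tuesday and Thursday.
The following Monday is October 9, 2028.
Next Tuesday: October 10, 2028.
Next Thursday: October 12, 2028.
The following Monday is October 16, 2028.
Next Tuesday: October 17, 2028.
The following Thursday is October 19, 2028.
The following Monday is October 23, 2028.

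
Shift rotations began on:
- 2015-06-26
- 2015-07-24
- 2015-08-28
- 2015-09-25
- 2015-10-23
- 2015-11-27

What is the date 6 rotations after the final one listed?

2016-05-27

All dates are Fridays, 28, 35, 28, 28, 35 days apart.
Specifically, the 4th Friday of each month.
4th Friday of December 2015: 2015-12-25.
4th Friday of January 2016: 2016-01-22.
February 2016 — 4th Friday is 2016-02-26.
4th Friday of March 2016: 2016-03-25.
4th Friday of April 2016: 2016-04-22.
4th Friday of May 2016: 2016-05-27.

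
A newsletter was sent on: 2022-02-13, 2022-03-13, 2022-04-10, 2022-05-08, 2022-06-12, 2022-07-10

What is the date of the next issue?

2022-08-14

Gaps: 28, 28, 28, 35, 28 days — a mix of 28 and 35. Every date is a Sunday.
Each is the 2nd Sunday of its month.
2nd Sunday of August 2022: 2022-08-14.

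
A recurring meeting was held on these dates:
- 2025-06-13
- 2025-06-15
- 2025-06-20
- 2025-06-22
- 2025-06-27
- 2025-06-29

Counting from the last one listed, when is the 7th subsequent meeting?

2025-07-25

Gaps: 2, 5, 2, 5, 2 days — not constant, but cyclic with period 2.
The events fall on every Friday and Sunday.
Next Friday: 2025-07-04.
The following Sunday is 2025-07-06.
Next Friday: 2025-07-11.
Next Sunday: 2025-07-13.
The following Friday is 2025-07-18.
The following Sunday is 2025-07-20.
Next Friday: 2025-07-25.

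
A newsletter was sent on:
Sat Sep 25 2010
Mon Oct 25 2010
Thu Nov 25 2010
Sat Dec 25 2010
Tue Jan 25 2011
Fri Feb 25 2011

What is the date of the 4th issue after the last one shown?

Each date is the 25th; the gaps (30, 31, 30, 31, 31) track the month lengths.
The rule is the 25th of each month.
March 2011: Fri Mar 25 2011.
April 2011: Mon Apr 25 2011.
Next: May 2011 → Wed May 25 2011.
June 2011: Sat Jun 25 2011.

Sat Jun 25 2011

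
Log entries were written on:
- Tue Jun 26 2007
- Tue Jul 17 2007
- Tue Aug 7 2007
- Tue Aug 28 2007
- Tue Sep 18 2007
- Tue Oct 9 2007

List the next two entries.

Tue Oct 30 2007, Tue Nov 20 2007

The spacing is 21, 21, 21, 21, 21 days — always 21 days.
Tue Oct 9 2007 + 21 days = Tue Oct 30 2007.
Tue Oct 30 2007 + 21 days = Tue Nov 20 2007.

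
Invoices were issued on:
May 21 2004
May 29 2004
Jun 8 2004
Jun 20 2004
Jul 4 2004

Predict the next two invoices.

Intervals are 8, 10, 12, 14 days — an arithmetic progression with common difference 2.
Next gap: 16 days. Jul 4 2004 + 16 days = Jul 20 2004.
Next gap: 18 days. Jul 20 2004 + 18 days = Aug 7 2004.

Jul 20 2004, Aug 7 2004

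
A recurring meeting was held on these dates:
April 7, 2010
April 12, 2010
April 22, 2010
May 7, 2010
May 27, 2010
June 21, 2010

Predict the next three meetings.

The spacing grows by 5 each time: 5, 10, 15, 20, 25 days.
Next gap: 30 days. June 21, 2010 + 30 days = July 21, 2010.
Next gap: 35 days. July 21, 2010 + 35 days = August 25, 2010.
Next gap: 40 days. August 25, 2010 + 40 days = October 4, 2010.

July 21, 2010; August 25, 2010; October 4, 2010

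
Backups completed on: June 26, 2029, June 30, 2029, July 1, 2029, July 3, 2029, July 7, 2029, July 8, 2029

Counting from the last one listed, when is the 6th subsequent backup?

July 22, 2029

The gap pattern 4, 1, 2, 4, 1 repeats every 3 events.
These are the Tuesdays, Saturdays and Sundays of each week.
The following Tuesday is July 10, 2029.
Next Saturday: July 14, 2029.
Next Sunday: July 15, 2029.
The following Tuesday is July 17, 2029.
Next Saturday: July 21, 2029.
The following Sunday is July 22, 2029.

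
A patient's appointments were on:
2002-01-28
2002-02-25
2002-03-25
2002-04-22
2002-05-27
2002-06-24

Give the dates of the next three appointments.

These are Mondays at 28- or 35-day spacing (28, 28, 28, 35, 28).
The pattern: 4th Monday of the month.
July 2002 — 4th Monday is 2002-07-22.
August 2002 — 4th Monday is 2002-08-26.
4th Monday of September 2002: 2002-09-23.

2002-07-22, 2002-08-26, 2002-09-23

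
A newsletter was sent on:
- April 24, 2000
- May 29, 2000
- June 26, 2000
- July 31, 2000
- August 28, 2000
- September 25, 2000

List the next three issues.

Every date is a Monday; gaps 35, 28, 35, 28, 28 days.
Each is the last Monday of its month (at least one falls on the 29th or later, ruling out '4th Monday').
October 2000 ends with Monday October 30, 2000.
Last Monday of November 2000: November 27, 2000.
Last Monday of December 2000: December 25, 2000.

October 30, 2000; November 27, 2000; December 25, 2000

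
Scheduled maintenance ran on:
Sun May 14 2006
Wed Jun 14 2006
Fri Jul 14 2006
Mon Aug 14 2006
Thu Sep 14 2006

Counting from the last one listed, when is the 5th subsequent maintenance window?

The day-of-month is always 14 (31, 30, 31, 31 days between events).
So this recurs on the 14th of each month.
Next: October 2006 → Sat Oct 14 2006.
November 2006: Tue Nov 14 2006.
December 2006: Thu Dec 14 2006.
Next: January 2007 → Sun Jan 14 2007.
February 2007: Wed Feb 14 2007.

Wed Feb 14 2007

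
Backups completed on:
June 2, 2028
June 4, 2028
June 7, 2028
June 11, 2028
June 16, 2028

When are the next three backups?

Intervals are 2, 3, 4, 5 days — an arithmetic progression with common difference 1.
Next gap: 6 days. June 16, 2028 + 6 days = June 22, 2028.
Next gap: 7 days. June 22, 2028 + 7 days = June 29, 2028.
Next gap: 8 days. June 29, 2028 + 8 days = July 7, 2028.

June 22, 2028; June 29, 2028; July 7, 2028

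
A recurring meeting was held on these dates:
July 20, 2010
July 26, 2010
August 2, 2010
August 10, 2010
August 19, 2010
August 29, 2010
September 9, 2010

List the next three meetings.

Intervals are 6, 7, 8, 9, 10, 11 days — an arithmetic progression with common difference 1.
Next gap: 12 days. September 9, 2010 + 12 days = September 21, 2010.
Next gap: 13 days. September 21, 2010 + 13 days = October 4, 2010.
Next gap: 14 days. October 4, 2010 + 14 days = October 18, 2010.

September 21, 2010; October 4, 2010; October 18, 2010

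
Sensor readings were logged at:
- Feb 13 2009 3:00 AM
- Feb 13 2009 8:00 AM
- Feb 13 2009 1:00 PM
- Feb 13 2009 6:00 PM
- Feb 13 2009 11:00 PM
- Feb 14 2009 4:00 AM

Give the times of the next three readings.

Feb 14 2009 9:00 AM, Feb 14 2009 2:00 PM, Feb 14 2009 7:00 PM

Spacing: 5, 5, 5, 5, 5 h — constant 5 h.
Feb 14 2009 4:00 AM + 5 h = Feb 14 2009 9:00 AM.
Feb 14 2009 9:00 AM + 5 h = Feb 14 2009 2:00 PM.
Feb 14 2009 2:00 PM + 5 h = Feb 14 2009 7:00 PM.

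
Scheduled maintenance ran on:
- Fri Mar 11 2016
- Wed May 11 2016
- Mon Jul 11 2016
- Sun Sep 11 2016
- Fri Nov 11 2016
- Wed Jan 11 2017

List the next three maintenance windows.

Each date is the 11th; the gaps (61, 61, 62, 61, 61) track the month lengths.
The rule is the 11th of every 2 months.
March 2017: Sat Mar 11 2017.
Next: May 2017 → Thu May 11 2017.
July 2017: Tue Jul 11 2017.

Sat Mar 11 2017, Thu May 11 2017, Tue Jul 11 2017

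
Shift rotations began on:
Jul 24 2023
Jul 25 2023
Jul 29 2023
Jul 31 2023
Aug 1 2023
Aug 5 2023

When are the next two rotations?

The gap pattern 1, 4, 2, 1, 4 repeats every 3 events.
These are the Mondays, Tuesdays and Saturdays of each week.
Next Monday: Aug 7 2023.
The following Tuesday is Aug 8 2023.

Aug 7 2023, Aug 8 2023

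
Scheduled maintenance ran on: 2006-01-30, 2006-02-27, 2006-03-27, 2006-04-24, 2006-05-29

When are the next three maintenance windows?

All Mondays; the gaps (28, 28, 28, 35) vary with month length.
This is the last Monday of each month.
June 2006 ends with Monday 2006-06-26.
July 2006 ends with Monday 2006-07-31.
Last Monday of August 2006: 2006-08-28.

2006-06-26, 2006-07-31, 2006-08-28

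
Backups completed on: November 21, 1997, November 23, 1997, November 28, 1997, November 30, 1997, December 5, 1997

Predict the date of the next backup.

Gaps: 2, 5, 2, 5 days — not constant, but cyclic with period 2.
The events fall on every Friday and Sunday.
The following Sunday is December 7, 1997.

December 7, 1997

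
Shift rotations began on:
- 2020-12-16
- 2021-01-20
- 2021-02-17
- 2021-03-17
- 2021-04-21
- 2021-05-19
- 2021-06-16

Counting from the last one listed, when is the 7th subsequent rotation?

2022-01-19

All dates are Wednesdays, 35, 28, 28, 35, 28, 28 days apart.
Specifically, the 3rd Wednesday of each month.
3rd Wednesday of July 2021: 2021-07-21.
3rd Wednesday of August 2021: 2021-08-18.
September 2021 — 3rd Wednesday is 2021-09-15.
October 2021 — 3rd Wednesday is 2021-10-20.
3rd Wednesday of November 2021: 2021-11-17.
December 2021 — 3rd Wednesday is 2021-12-15.
3rd Wednesday of January 2022: 2022-01-19.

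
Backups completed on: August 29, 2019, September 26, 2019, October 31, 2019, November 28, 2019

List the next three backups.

December 26, 2019; January 30, 2020; February 27, 2020

Every date is a Thursday; gaps 28, 35, 28 days.
Each is the last Thursday of its month (at least one falls on the 29th or later, ruling out '4th Thursday').
December 2019 ends with Thursday December 26, 2019.
Last Thursday of January 2020: January 30, 2020.
February 2020 ends with Thursday February 27, 2020.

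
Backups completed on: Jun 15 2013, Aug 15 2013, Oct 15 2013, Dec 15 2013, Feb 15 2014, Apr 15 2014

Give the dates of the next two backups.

Each date is the 15th; the gaps (61, 61, 61, 62, 59) track the month lengths.
The rule is the 15th of every 2 months.
June 2014: Jun 15 2014.
August 2014: Aug 15 2014.

Jun 15 2014, Aug 15 2014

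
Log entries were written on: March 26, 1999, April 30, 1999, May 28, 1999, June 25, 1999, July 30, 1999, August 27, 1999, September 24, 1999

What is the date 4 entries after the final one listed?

All Fridays; the gaps (35, 28, 28, 35, 28, 28) vary with month length.
This is the last Friday of each month.
Last Friday of October 1999: October 29, 1999.
November 1999 ends with Friday November 26, 1999.
Last Friday of December 1999: December 31, 1999.
Last Friday of January 2000: January 28, 2000.

January 28, 2000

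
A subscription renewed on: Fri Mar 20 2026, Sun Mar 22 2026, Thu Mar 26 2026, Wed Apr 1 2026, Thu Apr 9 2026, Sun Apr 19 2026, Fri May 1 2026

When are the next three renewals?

The spacing grows by 2 each time: 2, 4, 6, 8, 10, 12 days.
Next gap: 14 days. Fri May 1 2026 + 14 days = Fri May 15 2026.
Next gap: 16 days. Fri May 15 2026 + 16 days = Sun May 31 2026.
Next gap: 18 days. Sun May 31 2026 + 18 days = Thu Jun 18 2026.

Fri May 15 2026, Sun May 31 2026, Thu Jun 18 2026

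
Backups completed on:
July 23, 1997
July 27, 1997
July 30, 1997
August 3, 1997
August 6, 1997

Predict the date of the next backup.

The gap pattern 4, 3, 4, 3 repeats every 2 events.
These are the Wednesdays and Sundays of each week.
The following Sunday is August 10, 1997.

August 10, 1997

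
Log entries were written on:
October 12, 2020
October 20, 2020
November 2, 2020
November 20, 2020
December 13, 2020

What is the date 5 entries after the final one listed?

June 21, 2021

The spacing grows by 5 each time: 8, 13, 18, 23 days.
Next gap: 28 days. December 13, 2020 + 28 days = January 10, 2021.
Next gap: 33 days. January 10, 2021 + 33 days = February 12, 2021.
Next gap: 38 days. February 12, 2021 + 38 days = March 22, 2021.
Next gap: 43 days. March 22, 2021 + 43 days = May 4, 2021.
Next gap: 48 days. May 4, 2021 + 48 days = June 21, 2021.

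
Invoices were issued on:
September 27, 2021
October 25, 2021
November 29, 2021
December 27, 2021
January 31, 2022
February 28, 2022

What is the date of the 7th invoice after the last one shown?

September 26, 2022

Every date is a Monday; gaps 28, 35, 28, 35, 28 days.
Each is the last Monday of its month (at least one falls on the 29th or later, ruling out '4th Monday').
Last Monday of March 2022: March 28, 2022.
April 2022 ends with Monday April 25, 2022.
May 2022 ends with Monday May 30, 2022.
June 2022 ends with Monday June 27, 2022.
July 2022 ends with Monday July 25, 2022.
August 2022 ends with Monday August 29, 2022.
Last Monday of September 2022: September 26, 2022.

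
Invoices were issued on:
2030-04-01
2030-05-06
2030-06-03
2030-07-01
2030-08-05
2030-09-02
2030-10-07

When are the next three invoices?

2030-11-04, 2030-12-02, 2031-01-06

All dates are Mondays, 35, 28, 28, 35, 28, 35 days apart.
Specifically, the 1st Monday of each month.
1st Monday of November 2030: 2030-11-04.
December 2030 — 1st Monday is 2030-12-02.
January 2031 — 1st Monday is 2031-01-06.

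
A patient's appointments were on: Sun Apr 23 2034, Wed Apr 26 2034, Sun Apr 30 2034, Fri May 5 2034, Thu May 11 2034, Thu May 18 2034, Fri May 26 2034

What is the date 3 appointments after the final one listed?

Sun Jun 25 2034

Intervals are 3, 4, 5, 6, 7, 8 days — an arithmetic progression with common difference 1.
Next gap: 9 days. Fri May 26 2034 + 9 days = Sun Jun 4 2034.
Next gap: 10 days. Sun Jun 4 2034 + 10 days = Wed Jun 14 2034.
Next gap: 11 days. Wed Jun 14 2034 + 11 days = Sun Jun 25 2034.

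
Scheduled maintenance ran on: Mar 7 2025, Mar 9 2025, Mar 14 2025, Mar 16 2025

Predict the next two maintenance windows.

Gaps: 2, 5, 2 days — not constant, but cyclic with period 2.
The events fall on every Friday and Sunday.
Next Friday: Mar 21 2025.
Next Sunday: Mar 23 2025.

Mar 21 2025, Mar 23 2025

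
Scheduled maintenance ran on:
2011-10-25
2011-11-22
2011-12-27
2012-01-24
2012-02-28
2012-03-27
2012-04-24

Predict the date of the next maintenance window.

All dates are Tuesdays, 28, 35, 28, 35, 28, 28 days apart.
Specifically, the 4th Tuesday of each month.
May 2012 — 4th Tuesday is 2012-05-22.

2012-05-22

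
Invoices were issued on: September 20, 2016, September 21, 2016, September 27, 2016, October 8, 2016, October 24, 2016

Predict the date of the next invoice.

November 14, 2016

Intervals are 1, 6, 11, 16 days — an arithmetic progression with common difference 5.
Next gap: 21 days. October 24, 2016 + 21 days = November 14, 2016.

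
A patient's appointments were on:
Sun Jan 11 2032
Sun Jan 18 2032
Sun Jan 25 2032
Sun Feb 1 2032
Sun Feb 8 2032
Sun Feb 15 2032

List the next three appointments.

Every event comes 7 days after the last (7, 7, 7, 7, 7).
Sun Feb 15 2032 + 7 days = Sun Feb 22 2032.
Sun Feb 22 2032 + 7 days = Sun Feb 29 2032.
Sun Feb 29 2032 + 7 days = Sun Mar 7 2032.

Sun Feb 22 2032, Sun Feb 29 2032, Sun Mar 7 2032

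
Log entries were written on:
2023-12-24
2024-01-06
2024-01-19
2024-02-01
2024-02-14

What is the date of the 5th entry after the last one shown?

2024-04-19

Every event comes 13 days after the last (13, 13, 13, 13).
2024-02-14 + 13 days = 2024-02-27.
2024-02-27 + 13 days = 2024-03-11.
2024-03-11 + 13 days = 2024-03-24.
2024-03-24 + 13 days = 2024-04-06.
2024-04-06 + 13 days = 2024-04-19.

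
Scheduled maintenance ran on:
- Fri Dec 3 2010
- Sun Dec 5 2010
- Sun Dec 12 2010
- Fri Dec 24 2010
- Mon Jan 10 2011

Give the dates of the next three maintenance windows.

Tue Feb 1 2011, Mon Feb 28 2011, Fri Apr 1 2011

Gaps: 2, 7, 12, 17 days — each gap is 5 larger than the previous one.
Next gap: 22 days. Mon Jan 10 2011 + 22 days = Tue Feb 1 2011.
Next gap: 27 days. Tue Feb 1 2011 + 27 days = Mon Feb 28 2011.
Next gap: 32 days. Mon Feb 28 2011 + 32 days = Fri Apr 1 2011.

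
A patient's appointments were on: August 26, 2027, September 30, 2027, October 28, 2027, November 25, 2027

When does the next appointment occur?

December 30, 2027

These are Thursdays with 35, 28, 28-day gaps.
Each is the final Thursday of its month — September 30, 2027 is past the 28th, so '4th Thursday' doesn't fit.
December 2027 ends with Thursday December 30, 2027.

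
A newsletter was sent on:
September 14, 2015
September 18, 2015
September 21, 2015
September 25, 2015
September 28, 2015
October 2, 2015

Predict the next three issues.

October 5, 2015; October 9, 2015; October 12, 2015

Every event lands on a Monday or Friday (gaps cycle 4, 3, 4, 3, 4).
So the schedule is: every Monday and Friday.
Next Monday: October 5, 2015.
Next Friday: October 9, 2015.
Next Monday: October 12, 2015.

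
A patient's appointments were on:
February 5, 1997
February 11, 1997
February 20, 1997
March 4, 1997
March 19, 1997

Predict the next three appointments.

Gaps: 6, 9, 12, 15 days — each gap is 3 larger than the previous one.
Next gap: 18 days. March 19, 1997 + 18 days = April 6, 1997.
Next gap: 21 days. April 6, 1997 + 21 days = April 27, 1997.
Next gap: 24 days. April 27, 1997 + 24 days = May 21, 1997.

April 6, 1997; April 27, 1997; May 21, 1997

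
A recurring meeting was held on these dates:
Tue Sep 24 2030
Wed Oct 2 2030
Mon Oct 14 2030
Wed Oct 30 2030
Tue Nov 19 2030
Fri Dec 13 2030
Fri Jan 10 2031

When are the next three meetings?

Tue Feb 11 2031, Wed Mar 19 2031, Mon Apr 28 2031

The spacing grows by 4 each time: 8, 12, 16, 20, 24, 28 days.
Next gap: 32 days. Fri Jan 10 2031 + 32 days = Tue Feb 11 2031.
Next gap: 36 days. Tue Feb 11 2031 + 36 days = Wed Mar 19 2031.
Next gap: 40 days. Wed Mar 19 2031 + 40 days = Mon Apr 28 2031.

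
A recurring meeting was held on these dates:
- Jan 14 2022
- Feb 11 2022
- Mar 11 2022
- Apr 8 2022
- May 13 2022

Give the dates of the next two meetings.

Jun 10 2022, Jul 8 2022

All dates are Fridays, 28, 28, 28, 35 days apart.
Specifically, the 2nd Friday of each month.
June 2022 — 2nd Friday is Jun 10 2022.
July 2022 — 2nd Friday is Jul 8 2022.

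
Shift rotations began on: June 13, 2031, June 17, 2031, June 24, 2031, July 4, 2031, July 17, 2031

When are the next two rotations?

August 2, 2031; August 21, 2031

Intervals are 4, 7, 10, 13 days — an arithmetic progression with common difference 3.
Next gap: 16 days. July 17, 2031 + 16 days = August 2, 2031.
Next gap: 19 days. August 2, 2031 + 19 days = August 21, 2031.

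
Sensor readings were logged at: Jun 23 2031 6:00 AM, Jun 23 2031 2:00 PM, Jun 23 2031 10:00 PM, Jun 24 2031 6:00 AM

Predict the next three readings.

Jun 24 2031 2:00 PM, Jun 24 2031 10:00 PM, Jun 25 2031 6:00 AM

Gaps: 8, 8, 8 hours — each event is 8 hours after the previous one.
Jun 24 2031 6:00 AM + 8 h = Jun 24 2031 2:00 PM.
Jun 24 2031 2:00 PM + 8 h = Jun 24 2031 10:00 PM.
Jun 24 2031 10:00 PM + 8 h = Jun 25 2031 6:00 AM.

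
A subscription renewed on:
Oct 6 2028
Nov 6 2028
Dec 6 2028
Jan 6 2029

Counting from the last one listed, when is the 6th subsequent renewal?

The day-of-month is always 6 (31, 30, 31 days between events).
So this recurs on the 6th of each month.
Next: February 2029 → Feb 6 2029.
Next: March 2029 → Mar 6 2029.
Next: April 2029 → Apr 6 2029.
May 2029: May 6 2029.
Next: June 2029 → Jun 6 2029.
July 2029: Jul 6 2029.

Jul 6 2029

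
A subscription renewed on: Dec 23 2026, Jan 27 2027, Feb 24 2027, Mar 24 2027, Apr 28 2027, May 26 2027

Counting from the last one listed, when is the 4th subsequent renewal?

These are Wednesdays at 28- or 35-day spacing (35, 28, 28, 35, 28).
The pattern: 4th Wednesday of the month.
June 2027 — 4th Wednesday is Jun 23 2027.
July 2027 — 4th Wednesday is Jul 28 2027.
August 2027 — 4th Wednesday is Aug 25 2027.
September 2027 — 4th Wednesday is Sep 22 2027.

Sep 22 2027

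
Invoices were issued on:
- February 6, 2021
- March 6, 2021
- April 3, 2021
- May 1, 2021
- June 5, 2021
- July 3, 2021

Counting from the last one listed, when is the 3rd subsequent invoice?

All dates are Saturdays, 28, 28, 28, 35, 28 days apart.
Specifically, the 1st Saturday of each month.
August 2021 — 1st Saturday is August 7, 2021.
September 2021 — 1st Saturday is September 4, 2021.
1st Saturday of October 2021: October 2, 2021.

October 2, 2021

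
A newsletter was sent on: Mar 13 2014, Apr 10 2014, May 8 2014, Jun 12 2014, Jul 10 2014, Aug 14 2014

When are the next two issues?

Sep 11 2014, Oct 9 2014

These are Thursdays at 28- or 35-day spacing (28, 28, 35, 28, 35).
The pattern: 2nd Thursday of the month.
September 2014 — 2nd Thursday is Sep 11 2014.
October 2014 — 2nd Thursday is Oct 9 2014.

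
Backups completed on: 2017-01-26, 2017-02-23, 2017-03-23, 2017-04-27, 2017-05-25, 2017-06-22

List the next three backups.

2017-07-27, 2017-08-24, 2017-09-28

These are Thursdays at 28- or 35-day spacing (28, 28, 35, 28, 28).
The pattern: 4th Thursday of the month.
July 2017 — 4th Thursday is 2017-07-27.
4th Thursday of August 2017: 2017-08-24.
September 2017 — 4th Thursday is 2017-09-28.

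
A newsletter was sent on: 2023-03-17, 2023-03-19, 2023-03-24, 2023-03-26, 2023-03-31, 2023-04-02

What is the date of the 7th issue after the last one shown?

2023-04-28

Every event lands on a Friday or Sunday (gaps cycle 2, 5, 2, 5, 2).
So the schedule is: every Friday and Sunday.
Next Friday: 2023-04-07.
The following Sunday is 2023-04-09.
Next Friday: 2023-04-14.
The following Sunday is 2023-04-16.
Next Friday: 2023-04-21.
The following Sunday is 2023-04-23.
Next Friday: 2023-04-28.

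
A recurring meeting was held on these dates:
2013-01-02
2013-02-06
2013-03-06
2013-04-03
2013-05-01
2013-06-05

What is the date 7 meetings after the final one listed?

2014-01-01

All dates are Wednesdays, 35, 28, 28, 28, 35 days apart.
Specifically, the 1st Wednesday of each month.
July 2013 — 1st Wednesday is 2013-07-03.
August 2013 — 1st Wednesday is 2013-08-07.
September 2013 — 1st Wednesday is 2013-09-04.
1st Wednesday of October 2013: 2013-10-02.
1st Wednesday of November 2013: 2013-11-06.
1st Wednesday of December 2013: 2013-12-04.
January 2014 — 1st Wednesday is 2014-01-01.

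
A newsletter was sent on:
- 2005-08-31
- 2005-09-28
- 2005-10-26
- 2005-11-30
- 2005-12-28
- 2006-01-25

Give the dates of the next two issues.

2006-02-22, 2006-03-29

Every date is a Wednesday; gaps 28, 28, 35, 28, 28 days.
Each is the last Wednesday of its month (at least one falls on the 29th or later, ruling out '4th Wednesday').
February 2006 ends with Wednesday 2006-02-22.
Last Wednesday of March 2006: 2006-03-29.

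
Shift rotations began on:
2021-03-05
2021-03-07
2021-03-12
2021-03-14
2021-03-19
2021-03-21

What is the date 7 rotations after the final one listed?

2021-04-16

Gaps: 2, 5, 2, 5, 2 days — not constant, but cyclic with period 2.
The events fall on every Friday and Sunday.
The following Friday is 2021-03-26.
Next Sunday: 2021-03-28.
The following Friday is 2021-04-02.
The following Sunday is 2021-04-04.
The following Friday is 2021-04-09.
The following Sunday is 2021-04-11.
Next Friday: 2021-04-16.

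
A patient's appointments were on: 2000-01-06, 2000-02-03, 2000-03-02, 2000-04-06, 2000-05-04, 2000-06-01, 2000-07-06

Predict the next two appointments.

These are Thursdays at 28- or 35-day spacing (28, 28, 35, 28, 28, 35).
The pattern: 1st Thursday of the month.
August 2000 — 1st Thursday is 2000-08-03.
1st Thursday of September 2000: 2000-09-07.

2000-08-03, 2000-09-07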